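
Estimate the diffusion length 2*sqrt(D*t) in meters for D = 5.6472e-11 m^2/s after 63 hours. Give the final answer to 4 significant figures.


t = 63 hr = 226800 s
Diffusion length = 2*sqrt(D*t)
= 2*sqrt(5.6472e-11 * 226800)
= 7.158e-03 m


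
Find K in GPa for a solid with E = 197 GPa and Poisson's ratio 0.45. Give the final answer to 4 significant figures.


K = E / (3*(1-2*nu))
K = 197 / (3*(1-2*0.45))
K = 656.7 GPa


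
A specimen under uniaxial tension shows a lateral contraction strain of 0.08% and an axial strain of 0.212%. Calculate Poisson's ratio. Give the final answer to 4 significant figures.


nu = -epsilon_lat / epsilon_axial
Lateral strain is contraction (negative), so using magnitudes:
nu = 0.08 / 0.212
nu = 0.3774


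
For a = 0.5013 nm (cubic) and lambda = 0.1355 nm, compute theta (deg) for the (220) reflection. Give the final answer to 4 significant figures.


d = a / sqrt(h^2+k^2+l^2)
d = 0.5013 / sqrt(8) = 0.177236 nm
lambda = 2*d*sin(theta)  =>  sin(theta) = lambda / (2*d)
sin(theta) = 0.1355 / (2 * 0.177236) = 0.382258
theta = 22.47 deg


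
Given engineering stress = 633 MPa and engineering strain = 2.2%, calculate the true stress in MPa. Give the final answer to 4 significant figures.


sigma_true = sigma_eng * (1 + epsilon_eng)
sigma_true = 633 * (1 + 0.022)
sigma_true = 646.9 MPa


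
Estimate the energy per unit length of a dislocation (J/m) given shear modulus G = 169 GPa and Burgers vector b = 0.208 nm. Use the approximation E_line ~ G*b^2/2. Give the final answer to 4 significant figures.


E = G*b^2/2
b = 0.208 nm = 2.08e-10 m
G = 169 GPa = 1.69e+11 Pa
E = 0.5 * 1.69e+11 * (2.08e-10)^2
E = 3.656e-09 J/m


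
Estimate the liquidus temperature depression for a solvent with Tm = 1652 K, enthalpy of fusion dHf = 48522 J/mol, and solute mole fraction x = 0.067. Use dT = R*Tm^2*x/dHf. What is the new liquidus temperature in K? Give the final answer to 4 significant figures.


dT = R*Tm^2*x / dHf
dT = 8.314 * 1652^2 * 0.067 / 48522
dT = 31.3304 K
T_new = 1652 - 31.3304 = 1621 K


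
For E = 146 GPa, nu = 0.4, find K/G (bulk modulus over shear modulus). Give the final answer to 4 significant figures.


G = E / (2*(1+nu))
G = 146 / (2*(1+0.4)) = 52.1429 GPa
K = E / (3*(1-2*nu))
K = 146 / (3*(1-2*0.4)) = 243.333 GPa
K/G = 243.333 / 52.1429 = 4.667


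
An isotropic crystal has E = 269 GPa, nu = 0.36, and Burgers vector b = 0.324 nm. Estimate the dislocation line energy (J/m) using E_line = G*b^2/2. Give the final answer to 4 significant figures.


Step 1: G = E / (2*(1+nu))
G = 269 / (2*(1+0.36)) = 98.8971 GPa = 9.88971e+10 Pa
Step 2: E_line = G*b^2/2
b = 0.324 nm = 3.24e-10 m
E_line = 0.5 * 9.88971e+10 * (3.24e-10)^2 = 5.191e-09 J/m


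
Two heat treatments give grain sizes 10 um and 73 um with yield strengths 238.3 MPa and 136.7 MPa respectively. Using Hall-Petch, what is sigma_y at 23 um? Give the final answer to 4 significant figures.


sigma_y = sigma0 + k / sqrt(d)
1/sqrt(d1) = 1/sqrt(1e-05) = 316.228;  1/sqrt(d2) = 117.041
k = (sigma1 - sigma2) / (1/sqrt(d1) - 1/sqrt(d2)) = (238.3 - 136.7) / (316.228 - 117.041) = 0.510074 MPa*m^0.5
sigma0 = sigma1 - k/sqrt(d1) = 238.3 - 0.510074*316.228 = 77.0003 MPa
sigma_y(d3) = 77.0003 + 0.510074 / sqrt(2.3e-05) = 183.4 MPa


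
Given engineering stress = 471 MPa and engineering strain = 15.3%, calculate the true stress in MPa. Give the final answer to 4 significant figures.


sigma_true = sigma_eng * (1 + epsilon_eng)
sigma_true = 471 * (1 + 0.153)
sigma_true = 543.1 MPa


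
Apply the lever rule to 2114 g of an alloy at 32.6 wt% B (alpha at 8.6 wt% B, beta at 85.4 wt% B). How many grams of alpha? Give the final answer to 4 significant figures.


f_alpha = (C_beta - C0) / (C_beta - C_alpha)
f_alpha = (85.4 - 32.6) / (85.4 - 8.6) = 0.6875
m_alpha = f_alpha * m_total = 0.6875 * 2114 = 1453 g


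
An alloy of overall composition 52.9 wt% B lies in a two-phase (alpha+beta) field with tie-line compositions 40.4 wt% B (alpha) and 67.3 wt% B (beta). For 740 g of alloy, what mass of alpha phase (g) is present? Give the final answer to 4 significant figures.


f_alpha = (C_beta - C0) / (C_beta - C_alpha)
f_alpha = (67.3 - 52.9) / (67.3 - 40.4) = 0.535316
m_alpha = f_alpha * m_total = 0.535316 * 740 = 396.1 g


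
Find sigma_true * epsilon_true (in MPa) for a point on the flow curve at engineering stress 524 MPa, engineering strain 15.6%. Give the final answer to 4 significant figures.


sigma_true = sigma_eng * (1 + epsilon_eng)
sigma_true = 524 * (1 + 0.156) = 605.744 MPa
epsilon_true = ln(1 + epsilon_eng)
epsilon_true = ln(1 + 0.156) = 0.144966
sigma_true * epsilon_true = 605.744 * 0.144966 = 87.81 MPa


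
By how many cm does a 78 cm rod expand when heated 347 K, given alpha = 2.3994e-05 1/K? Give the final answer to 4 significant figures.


dL = L0 * alpha * dT
dL = 78 * 2.3994e-05 * 347
dL = 0.6494 cm


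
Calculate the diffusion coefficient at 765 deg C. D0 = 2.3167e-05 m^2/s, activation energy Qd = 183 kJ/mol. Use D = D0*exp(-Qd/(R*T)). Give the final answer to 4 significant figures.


D = D0 * exp(-Qd / (R*T))
T = 1038.15 K
D = 2.3167e-05 * exp(-183e3 / (8.314 * 1038.15))
D = 1.435e-14 m^2/s


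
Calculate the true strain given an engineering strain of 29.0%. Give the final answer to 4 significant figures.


epsilon_true = ln(1 + epsilon_eng)
epsilon_true = ln(1 + 0.29)
epsilon_true = 0.2546


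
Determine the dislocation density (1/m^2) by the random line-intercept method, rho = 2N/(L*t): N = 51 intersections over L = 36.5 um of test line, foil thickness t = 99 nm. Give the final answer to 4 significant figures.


rho = 2N / (L * t)
L = 36.5 um = 3.65e-05 m, t = 99 nm = 9.9e-08 m
rho = 2 * 51 / (3.65e-05 * 9.9e-08)
rho = 2.823e+13 1/m^2


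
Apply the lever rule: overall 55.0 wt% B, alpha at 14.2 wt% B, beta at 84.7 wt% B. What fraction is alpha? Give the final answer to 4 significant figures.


f_alpha = (C_beta - C0) / (C_beta - C_alpha)
f_alpha = (84.7 - 55.0) / (84.7 - 14.2)
f_alpha = 0.4213


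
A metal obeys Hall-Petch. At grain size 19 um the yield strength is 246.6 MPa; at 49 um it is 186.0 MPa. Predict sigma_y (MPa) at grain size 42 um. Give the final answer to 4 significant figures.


sigma_y = sigma0 + k / sqrt(d)
1/sqrt(d1) = 1/sqrt(1.9e-05) = 229.416;  1/sqrt(d2) = 142.857
k = (sigma1 - sigma2) / (1/sqrt(d1) - 1/sqrt(d2)) = (246.6 - 186.0) / (229.416 - 142.857) = 0.700104 MPa*m^0.5
sigma0 = sigma1 - k/sqrt(d1) = 246.6 - 0.700104*229.416 = 85.9852 MPa
sigma_y(d3) = 85.9852 + 0.700104 / sqrt(4.2e-05) = 194 MPa


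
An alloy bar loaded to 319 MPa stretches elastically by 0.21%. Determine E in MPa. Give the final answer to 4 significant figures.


E = sigma / epsilon
epsilon = 0.21% = 2.1e-03
E = 319 / 2.1e-03
E = 151900 MPa


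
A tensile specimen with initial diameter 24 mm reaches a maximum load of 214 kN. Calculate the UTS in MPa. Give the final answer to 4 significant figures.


A0 = pi*(d/2)^2 = pi*(24/2)^2 = 452.389 mm^2
UTS = F_max / A0 = 214*1000 / 452.389
UTS = 473 MPa


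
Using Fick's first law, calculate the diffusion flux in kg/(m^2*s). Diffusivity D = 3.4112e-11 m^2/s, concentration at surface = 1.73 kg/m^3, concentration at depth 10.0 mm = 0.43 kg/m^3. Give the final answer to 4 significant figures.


J = -D * (dC/dx) = D * (C1 - C2) / dx
J = 3.4112e-11 * (1.73 - 0.43) / 0.01
J = 4.435e-09 kg/(m^2*s)


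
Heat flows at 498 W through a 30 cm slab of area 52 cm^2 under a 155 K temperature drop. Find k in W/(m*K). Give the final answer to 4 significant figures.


k = Q*L / (A*dT)
L = 0.3 m, A = 5.2e-03 m^2
k = 498 * 0.3 / (5.2e-03 * 155)
k = 185.4 W/(m*K)


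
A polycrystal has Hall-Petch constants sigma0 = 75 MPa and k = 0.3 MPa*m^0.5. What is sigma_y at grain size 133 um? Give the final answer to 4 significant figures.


sigma_y = sigma0 + k / sqrt(d)
d = 133 um = 1.33e-04 m
sigma_y = 75 + 0.3 / sqrt(1.33e-04)
sigma_y = 101 MPa


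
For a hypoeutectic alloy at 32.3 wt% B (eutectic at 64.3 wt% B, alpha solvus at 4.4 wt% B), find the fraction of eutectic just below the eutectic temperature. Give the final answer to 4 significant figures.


f_primary = (C_e - C0) / (C_e - C_alpha_max)
f_primary = (64.3 - 32.3) / (64.3 - 4.4)
f_primary = 0.534224
f_eutectic = 1 - 0.534224 = 0.4658


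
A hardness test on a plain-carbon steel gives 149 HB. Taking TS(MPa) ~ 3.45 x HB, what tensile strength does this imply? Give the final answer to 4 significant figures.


TS (MPa) = 3.45 * HB
TS = 3.45 * 149
TS = 514.1 MPa


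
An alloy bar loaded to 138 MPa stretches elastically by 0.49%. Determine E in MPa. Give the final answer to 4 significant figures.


E = sigma / epsilon
epsilon = 0.49% = 4.9e-03
E = 138 / 4.9e-03
E = 28160 MPa


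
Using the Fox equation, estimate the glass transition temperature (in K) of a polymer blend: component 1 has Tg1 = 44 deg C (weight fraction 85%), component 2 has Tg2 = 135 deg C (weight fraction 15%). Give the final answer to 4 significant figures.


1/Tg = w1/Tg1 + w2/Tg2 (in Kelvin)
Tg1 = 317.15 K, Tg2 = 408.15 K
1/Tg = 0.85/317.15 + 0.15/408.15
Tg = 328.1 K


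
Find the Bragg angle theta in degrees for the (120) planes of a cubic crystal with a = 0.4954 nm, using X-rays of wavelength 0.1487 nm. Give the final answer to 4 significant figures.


d = a / sqrt(h^2+k^2+l^2)
d = 0.4954 / sqrt(5) = 0.22155 nm
lambda = 2*d*sin(theta)  =>  sin(theta) = lambda / (2*d)
sin(theta) = 0.1487 / (2 * 0.22155) = 0.335591
theta = 19.61 deg


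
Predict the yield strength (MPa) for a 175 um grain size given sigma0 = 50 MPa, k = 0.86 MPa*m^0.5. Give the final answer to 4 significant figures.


sigma_y = sigma0 + k / sqrt(d)
d = 175 um = 1.75e-04 m
sigma_y = 50 + 0.86 / sqrt(1.75e-04)
sigma_y = 115 MPa


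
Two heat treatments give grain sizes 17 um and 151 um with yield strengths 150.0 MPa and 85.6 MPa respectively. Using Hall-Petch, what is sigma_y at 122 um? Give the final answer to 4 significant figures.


sigma_y = sigma0 + k / sqrt(d)
1/sqrt(d1) = 1/sqrt(1.7e-05) = 242.536;  1/sqrt(d2) = 81.3788
k = (sigma1 - sigma2) / (1/sqrt(d1) - 1/sqrt(d2)) = (150.0 - 85.6) / (242.536 - 81.3788) = 0.399611 MPa*m^0.5
sigma0 = sigma1 - k/sqrt(d1) = 150.0 - 0.399611*242.536 = 53.0801 MPa
sigma_y(d3) = 53.0801 + 0.399611 / sqrt(1.22e-04) = 89.26 MPa


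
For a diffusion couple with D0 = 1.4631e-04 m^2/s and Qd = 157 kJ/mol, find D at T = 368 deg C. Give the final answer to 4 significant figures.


D = D0 * exp(-Qd / (R*T))
T = 641.15 K
D = 1.4631e-04 * exp(-157e3 / (8.314 * 641.15))
D = 2.366e-17 m^2/s


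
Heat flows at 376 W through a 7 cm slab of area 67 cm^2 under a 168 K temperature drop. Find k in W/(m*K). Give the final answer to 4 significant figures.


k = Q*L / (A*dT)
L = 0.07 m, A = 6.7e-03 m^2
k = 376 * 0.07 / (6.7e-03 * 168)
k = 23.38 W/(m*K)


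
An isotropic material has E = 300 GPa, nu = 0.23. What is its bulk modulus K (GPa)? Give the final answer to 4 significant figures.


K = E / (3*(1-2*nu))
K = 300 / (3*(1-2*0.23))
K = 185.2 GPa


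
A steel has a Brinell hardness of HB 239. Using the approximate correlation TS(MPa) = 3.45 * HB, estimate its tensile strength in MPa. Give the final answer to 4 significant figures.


TS (MPa) = 3.45 * HB
TS = 3.45 * 239
TS = 824.6 MPa


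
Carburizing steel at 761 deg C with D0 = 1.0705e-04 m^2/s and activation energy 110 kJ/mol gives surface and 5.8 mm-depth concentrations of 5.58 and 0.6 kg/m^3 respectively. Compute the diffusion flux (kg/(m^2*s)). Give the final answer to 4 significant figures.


Step 1: D = D0 * exp(-Qd/(R*T))
T = 761 + 273.15 = 1034.15 K
D = 1.0705e-04 * exp(-110e3 / (8.314 * 1034.15)) = 2.97383e-10 m^2/s
Step 2: J = D * (C1 - C2) / dx
J = 2.97383e-10 * (5.58 - 0.6) / 5.8e-03
J = 2.553e-07 kg/(m^2*s)


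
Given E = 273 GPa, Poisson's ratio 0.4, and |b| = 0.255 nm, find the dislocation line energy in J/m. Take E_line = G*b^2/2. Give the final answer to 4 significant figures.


Step 1: G = E / (2*(1+nu))
G = 273 / (2*(1+0.4)) = 97.5 GPa = 9.75e+10 Pa
Step 2: E_line = G*b^2/2
b = 0.255 nm = 2.55e-10 m
E_line = 0.5 * 9.75e+10 * (2.55e-10)^2 = 3.17e-09 J/m


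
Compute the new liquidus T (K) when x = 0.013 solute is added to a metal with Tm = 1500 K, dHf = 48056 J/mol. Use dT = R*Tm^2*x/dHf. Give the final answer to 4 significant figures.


dT = R*Tm^2*x / dHf
dT = 8.314 * 1500^2 * 0.013 / 48056
dT = 5.06044 K
T_new = 1500 - 5.06044 = 1495 K


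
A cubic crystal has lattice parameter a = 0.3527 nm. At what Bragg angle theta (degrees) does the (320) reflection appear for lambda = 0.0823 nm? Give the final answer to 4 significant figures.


d = a / sqrt(h^2+k^2+l^2)
d = 0.3527 / sqrt(13) = 0.0978214 nm
lambda = 2*d*sin(theta)  =>  sin(theta) = lambda / (2*d)
sin(theta) = 0.0823 / (2 * 0.0978214) = 0.420665
theta = 24.88 deg


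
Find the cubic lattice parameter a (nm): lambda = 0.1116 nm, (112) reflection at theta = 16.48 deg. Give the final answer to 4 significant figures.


d = lambda / (2*sin(theta))
d = 0.1116 / (2*sin(16.48 deg))
d = 0.1967 nm
a = d * sqrt(h^2+k^2+l^2) = 0.1967 * sqrt(6)
a = 0.4818 nm


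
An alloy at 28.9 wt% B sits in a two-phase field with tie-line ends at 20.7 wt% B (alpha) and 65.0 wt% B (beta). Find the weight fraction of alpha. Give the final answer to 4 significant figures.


f_alpha = (C_beta - C0) / (C_beta - C_alpha)
f_alpha = (65.0 - 28.9) / (65.0 - 20.7)
f_alpha = 0.8149


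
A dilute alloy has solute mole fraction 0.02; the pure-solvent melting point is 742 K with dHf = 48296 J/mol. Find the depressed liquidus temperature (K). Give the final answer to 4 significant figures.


dT = R*Tm^2*x / dHf
dT = 8.314 * 742^2 * 0.02 / 48296
dT = 1.89556 K
T_new = 742 - 1.89556 = 740.1 K


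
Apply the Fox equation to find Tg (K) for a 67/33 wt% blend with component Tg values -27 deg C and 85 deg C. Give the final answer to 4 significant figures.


1/Tg = w1/Tg1 + w2/Tg2 (in Kelvin)
Tg1 = 246.15 K, Tg2 = 358.15 K
1/Tg = 0.67/246.15 + 0.33/358.15
Tg = 274.5 K


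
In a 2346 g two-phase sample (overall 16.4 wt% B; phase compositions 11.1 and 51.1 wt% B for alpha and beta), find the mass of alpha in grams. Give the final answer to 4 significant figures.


f_alpha = (C_beta - C0) / (C_beta - C_alpha)
f_alpha = (51.1 - 16.4) / (51.1 - 11.1) = 0.8675
m_alpha = f_alpha * m_total = 0.8675 * 2346 = 2035 g


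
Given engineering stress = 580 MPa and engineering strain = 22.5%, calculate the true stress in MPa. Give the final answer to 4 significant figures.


sigma_true = sigma_eng * (1 + epsilon_eng)
sigma_true = 580 * (1 + 0.225)
sigma_true = 710.5 MPa


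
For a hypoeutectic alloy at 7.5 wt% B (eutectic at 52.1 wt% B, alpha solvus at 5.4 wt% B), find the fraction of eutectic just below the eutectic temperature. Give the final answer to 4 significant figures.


f_primary = (C_e - C0) / (C_e - C_alpha_max)
f_primary = (52.1 - 7.5) / (52.1 - 5.4)
f_primary = 0.955032
f_eutectic = 1 - 0.955032 = 0.04497


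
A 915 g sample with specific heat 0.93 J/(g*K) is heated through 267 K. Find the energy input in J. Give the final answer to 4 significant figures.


Q = m * cp * dT
Q = 915 * 0.93 * 267
Q = 227200 J


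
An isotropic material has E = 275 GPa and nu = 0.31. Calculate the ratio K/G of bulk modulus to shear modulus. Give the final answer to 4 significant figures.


G = E / (2*(1+nu))
G = 275 / (2*(1+0.31)) = 104.962 GPa
K = E / (3*(1-2*nu))
K = 275 / (3*(1-2*0.31)) = 241.228 GPa
K/G = 241.228 / 104.962 = 2.298


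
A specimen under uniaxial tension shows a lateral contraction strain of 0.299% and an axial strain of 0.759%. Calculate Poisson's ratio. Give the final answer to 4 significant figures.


nu = -epsilon_lat / epsilon_axial
Lateral strain is contraction (negative), so using magnitudes:
nu = 0.299 / 0.759
nu = 0.3939


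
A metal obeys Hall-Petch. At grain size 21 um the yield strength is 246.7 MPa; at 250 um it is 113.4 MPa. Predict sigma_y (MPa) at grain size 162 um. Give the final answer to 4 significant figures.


sigma_y = sigma0 + k / sqrt(d)
1/sqrt(d1) = 1/sqrt(2.1e-05) = 218.218;  1/sqrt(d2) = 63.2456
k = (sigma1 - sigma2) / (1/sqrt(d1) - 1/sqrt(d2)) = (246.7 - 113.4) / (218.218 - 63.2456) = 0.860154 MPa*m^0.5
sigma0 = sigma1 - k/sqrt(d1) = 246.7 - 0.860154*218.218 = 58.9991 MPa
sigma_y(d3) = 58.9991 + 0.860154 / sqrt(1.62e-04) = 126.6 MPa


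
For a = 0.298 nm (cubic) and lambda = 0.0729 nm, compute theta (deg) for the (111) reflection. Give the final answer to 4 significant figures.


d = a / sqrt(h^2+k^2+l^2)
d = 0.298 / sqrt(3) = 0.17205 nm
lambda = 2*d*sin(theta)  =>  sin(theta) = lambda / (2*d)
sin(theta) = 0.0729 / (2 * 0.17205) = 0.211857
theta = 12.23 deg


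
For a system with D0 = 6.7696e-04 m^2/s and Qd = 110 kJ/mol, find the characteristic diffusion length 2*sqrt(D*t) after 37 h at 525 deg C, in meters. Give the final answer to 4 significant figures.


Step 1: D = D0 * exp(-Qd/(R*T))
T = 798.15 K
D = 6.7696e-04 * exp(-110e3 / (8.314 * 798.15)) = 4.27949e-11 m^2/s
Step 2: L = 2*sqrt(D*t)
t = 37 h = 133200 s
L = 2*sqrt(4.27949e-11 * 133200) = 4.775e-03 m


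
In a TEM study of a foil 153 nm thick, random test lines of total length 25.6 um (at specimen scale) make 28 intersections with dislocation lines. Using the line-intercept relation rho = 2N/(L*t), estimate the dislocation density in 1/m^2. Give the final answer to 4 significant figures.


rho = 2N / (L * t)
L = 25.6 um = 2.56e-05 m, t = 153 nm = 1.53e-07 m
rho = 2 * 28 / (2.56e-05 * 1.53e-07)
rho = 1.43e+13 1/m^2


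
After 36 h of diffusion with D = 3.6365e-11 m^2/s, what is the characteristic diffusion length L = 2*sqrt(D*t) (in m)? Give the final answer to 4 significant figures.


t = 36 hr = 129600 s
Diffusion length = 2*sqrt(D*t)
= 2*sqrt(3.6365e-11 * 129600)
= 4.342e-03 m


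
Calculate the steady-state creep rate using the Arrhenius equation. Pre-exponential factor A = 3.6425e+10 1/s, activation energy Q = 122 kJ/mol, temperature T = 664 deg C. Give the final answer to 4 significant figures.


rate = A * exp(-Q / (R*T))
T = 664 + 273.15 = 937.15 K
rate = 3.6425e+10 * exp(-122e3 / (8.314 * 937.15))
rate = 5770 1/s


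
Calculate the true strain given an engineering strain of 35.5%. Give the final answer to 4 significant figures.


epsilon_true = ln(1 + epsilon_eng)
epsilon_true = ln(1 + 0.355)
epsilon_true = 0.3038


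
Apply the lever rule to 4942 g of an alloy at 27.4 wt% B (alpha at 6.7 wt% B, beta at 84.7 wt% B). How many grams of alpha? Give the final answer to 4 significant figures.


f_alpha = (C_beta - C0) / (C_beta - C_alpha)
f_alpha = (84.7 - 27.4) / (84.7 - 6.7) = 0.734615
m_alpha = f_alpha * m_total = 0.734615 * 4942 = 3630 g


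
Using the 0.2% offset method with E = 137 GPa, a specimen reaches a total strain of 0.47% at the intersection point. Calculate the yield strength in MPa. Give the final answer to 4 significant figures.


Offset strain = 0.002
Elastic strain at yield = total_strain - offset = 4.7e-03 - 0.002 = 2.7e-03
sigma_y = E * elastic_strain = 137000 * 2.7e-03
sigma_y = 369.9 MPa


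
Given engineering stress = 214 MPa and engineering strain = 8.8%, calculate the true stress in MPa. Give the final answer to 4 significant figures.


sigma_true = sigma_eng * (1 + epsilon_eng)
sigma_true = 214 * (1 + 0.088)
sigma_true = 232.8 MPa


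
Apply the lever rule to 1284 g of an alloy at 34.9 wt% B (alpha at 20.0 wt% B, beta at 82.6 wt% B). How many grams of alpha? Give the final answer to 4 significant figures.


f_alpha = (C_beta - C0) / (C_beta - C_alpha)
f_alpha = (82.6 - 34.9) / (82.6 - 20.0) = 0.761981
m_alpha = f_alpha * m_total = 0.761981 * 1284 = 978.4 g


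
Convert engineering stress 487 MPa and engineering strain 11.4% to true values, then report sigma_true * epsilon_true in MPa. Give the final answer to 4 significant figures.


sigma_true = sigma_eng * (1 + epsilon_eng)
sigma_true = 487 * (1 + 0.114) = 542.518 MPa
epsilon_true = ln(1 + epsilon_eng)
epsilon_true = ln(1 + 0.114) = 0.107957
sigma_true * epsilon_true = 542.518 * 0.107957 = 58.57 MPa


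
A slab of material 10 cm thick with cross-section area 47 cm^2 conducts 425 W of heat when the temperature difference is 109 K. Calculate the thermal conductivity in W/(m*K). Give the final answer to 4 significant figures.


k = Q*L / (A*dT)
L = 0.1 m, A = 4.7e-03 m^2
k = 425 * 0.1 / (4.7e-03 * 109)
k = 82.96 W/(m*K)


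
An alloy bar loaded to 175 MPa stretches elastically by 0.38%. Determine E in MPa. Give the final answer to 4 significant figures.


E = sigma / epsilon
epsilon = 0.38% = 3.8e-03
E = 175 / 3.8e-03
E = 46050 MPa


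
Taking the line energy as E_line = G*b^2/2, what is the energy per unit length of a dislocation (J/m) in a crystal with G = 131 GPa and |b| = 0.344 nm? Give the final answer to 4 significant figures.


E = G*b^2/2
b = 0.344 nm = 3.44e-10 m
G = 131 GPa = 1.31e+11 Pa
E = 0.5 * 1.31e+11 * (3.44e-10)^2
E = 7.751e-09 J/m


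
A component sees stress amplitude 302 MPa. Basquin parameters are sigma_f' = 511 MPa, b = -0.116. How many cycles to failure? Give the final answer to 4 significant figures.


sigma_a = sigma_f' * (2*Nf)^b
2*Nf = (sigma_a / sigma_f')^(1/b)
2*Nf = (302 / 511)^(1/-0.116)
2*Nf = 93.1292
Nf = 46.56 cycles


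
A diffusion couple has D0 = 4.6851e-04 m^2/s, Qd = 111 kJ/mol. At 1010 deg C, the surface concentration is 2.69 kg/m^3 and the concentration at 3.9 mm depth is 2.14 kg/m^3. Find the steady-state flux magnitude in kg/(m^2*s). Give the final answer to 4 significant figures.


Step 1: D = D0 * exp(-Qd/(R*T))
T = 1010 + 273.15 = 1283.15 K
D = 4.6851e-04 * exp(-111e3 / (8.314 * 1283.15)) = 1.4189e-08 m^2/s
Step 2: J = D * (C1 - C2) / dx
J = 1.4189e-08 * (2.69 - 2.14) / 3.9e-03
J = 2.001e-06 kg/(m^2*s)


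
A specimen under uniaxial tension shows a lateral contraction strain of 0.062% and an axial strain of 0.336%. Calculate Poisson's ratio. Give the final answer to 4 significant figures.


nu = -epsilon_lat / epsilon_axial
Lateral strain is contraction (negative), so using magnitudes:
nu = 0.062 / 0.336
nu = 0.1845


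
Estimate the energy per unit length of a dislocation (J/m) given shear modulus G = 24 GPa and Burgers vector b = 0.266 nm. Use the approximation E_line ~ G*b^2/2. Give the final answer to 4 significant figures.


E = G*b^2/2
b = 0.266 nm = 2.66e-10 m
G = 24 GPa = 2.4e+10 Pa
E = 0.5 * 2.4e+10 * (2.66e-10)^2
E = 8.491e-10 J/m


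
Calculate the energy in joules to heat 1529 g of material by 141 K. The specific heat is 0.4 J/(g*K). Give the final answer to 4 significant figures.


Q = m * cp * dT
Q = 1529 * 0.4 * 141
Q = 86240 J


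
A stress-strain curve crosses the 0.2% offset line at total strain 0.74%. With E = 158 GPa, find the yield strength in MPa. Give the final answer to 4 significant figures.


Offset strain = 0.002
Elastic strain at yield = total_strain - offset = 7.4e-03 - 0.002 = 5.4e-03
sigma_y = E * elastic_strain = 158000 * 5.4e-03
sigma_y = 853.2 MPa


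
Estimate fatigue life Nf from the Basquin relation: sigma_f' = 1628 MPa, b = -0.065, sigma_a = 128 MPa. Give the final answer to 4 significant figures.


sigma_a = sigma_f' * (2*Nf)^b
2*Nf = (sigma_a / sigma_f')^(1/b)
2*Nf = (128 / 1628)^(1/-0.065)
2*Nf = 9.80512e+16
Nf = 4.903e+16 cycles


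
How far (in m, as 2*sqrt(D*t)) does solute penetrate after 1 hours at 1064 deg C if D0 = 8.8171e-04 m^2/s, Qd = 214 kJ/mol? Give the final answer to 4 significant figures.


Step 1: D = D0 * exp(-Qd/(R*T))
T = 1337.15 K
D = 8.8171e-04 * exp(-214e3 / (8.314 * 1337.15)) = 3.84852e-12 m^2/s
Step 2: L = 2*sqrt(D*t)
t = 1 h = 3600 s
L = 2*sqrt(3.84852e-12 * 3600) = 2.354e-04 m


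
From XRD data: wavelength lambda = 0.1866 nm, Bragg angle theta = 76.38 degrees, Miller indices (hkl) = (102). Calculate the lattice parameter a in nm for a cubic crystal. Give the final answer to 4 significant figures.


d = lambda / (2*sin(theta))
d = 0.1866 / (2*sin(76.38 deg))
d = 0.0959996 nm
a = d * sqrt(h^2+k^2+l^2) = 0.0959996 * sqrt(5)
a = 0.2147 nm


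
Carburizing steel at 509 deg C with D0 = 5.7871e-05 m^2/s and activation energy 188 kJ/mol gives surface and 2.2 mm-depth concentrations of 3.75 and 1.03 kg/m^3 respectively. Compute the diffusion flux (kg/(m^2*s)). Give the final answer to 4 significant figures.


Step 1: D = D0 * exp(-Qd/(R*T))
T = 509 + 273.15 = 782.15 K
D = 5.7871e-05 * exp(-188e3 / (8.314 * 782.15)) = 1.60964e-17 m^2/s
Step 2: J = D * (C1 - C2) / dx
J = 1.60964e-17 * (3.75 - 1.03) / 2.2e-03
J = 1.99e-14 kg/(m^2*s)


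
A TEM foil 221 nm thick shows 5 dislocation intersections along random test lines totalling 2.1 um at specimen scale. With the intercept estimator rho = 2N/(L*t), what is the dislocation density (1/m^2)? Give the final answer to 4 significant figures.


rho = 2N / (L * t)
L = 2.1 um = 2.1e-06 m, t = 221 nm = 2.21e-07 m
rho = 2 * 5 / (2.1e-06 * 2.21e-07)
rho = 2.155e+13 1/m^2


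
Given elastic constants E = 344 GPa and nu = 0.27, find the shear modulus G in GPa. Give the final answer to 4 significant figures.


G = E / (2*(1+nu))
G = 344 / (2*(1+0.27))
G = 135.4 GPa


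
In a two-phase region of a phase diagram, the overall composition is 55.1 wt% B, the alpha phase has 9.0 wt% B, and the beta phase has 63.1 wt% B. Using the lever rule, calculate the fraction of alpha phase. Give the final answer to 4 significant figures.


f_alpha = (C_beta - C0) / (C_beta - C_alpha)
f_alpha = (63.1 - 55.1) / (63.1 - 9.0)
f_alpha = 0.1479


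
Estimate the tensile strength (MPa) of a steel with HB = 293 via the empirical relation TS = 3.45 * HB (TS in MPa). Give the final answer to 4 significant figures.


TS (MPa) = 3.45 * HB
TS = 3.45 * 293
TS = 1011 MPa


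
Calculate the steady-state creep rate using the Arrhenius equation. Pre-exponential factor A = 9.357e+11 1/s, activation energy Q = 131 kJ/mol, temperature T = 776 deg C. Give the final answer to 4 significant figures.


rate = A * exp(-Q / (R*T))
T = 776 + 273.15 = 1049.15 K
rate = 9.357e+11 * exp(-131e3 / (8.314 * 1049.15))
rate = 281000 1/s


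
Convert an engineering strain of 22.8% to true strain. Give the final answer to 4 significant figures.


epsilon_true = ln(1 + epsilon_eng)
epsilon_true = ln(1 + 0.228)
epsilon_true = 0.2054


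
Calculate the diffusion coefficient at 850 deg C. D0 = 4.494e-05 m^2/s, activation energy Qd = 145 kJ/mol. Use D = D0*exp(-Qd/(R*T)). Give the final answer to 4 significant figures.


D = D0 * exp(-Qd / (R*T))
T = 1123.15 K
D = 4.494e-05 * exp(-145e3 / (8.314 * 1123.15))
D = 8.107e-12 m^2/s


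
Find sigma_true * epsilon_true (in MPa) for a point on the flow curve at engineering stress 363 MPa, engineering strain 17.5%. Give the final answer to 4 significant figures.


sigma_true = sigma_eng * (1 + epsilon_eng)
sigma_true = 363 * (1 + 0.175) = 426.525 MPa
epsilon_true = ln(1 + epsilon_eng)
epsilon_true = ln(1 + 0.175) = 0.161268
sigma_true * epsilon_true = 426.525 * 0.161268 = 68.78 MPa


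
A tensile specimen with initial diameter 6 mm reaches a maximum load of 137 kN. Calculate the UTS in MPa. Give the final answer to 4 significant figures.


A0 = pi*(d/2)^2 = pi*(6/2)^2 = 28.2743 mm^2
UTS = F_max / A0 = 137*1000 / 28.2743
UTS = 4845 MPa


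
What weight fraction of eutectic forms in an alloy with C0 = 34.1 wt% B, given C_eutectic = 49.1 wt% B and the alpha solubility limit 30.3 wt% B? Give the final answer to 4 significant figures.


f_primary = (C_e - C0) / (C_e - C_alpha_max)
f_primary = (49.1 - 34.1) / (49.1 - 30.3)
f_primary = 0.797872
f_eutectic = 1 - 0.797872 = 0.2021


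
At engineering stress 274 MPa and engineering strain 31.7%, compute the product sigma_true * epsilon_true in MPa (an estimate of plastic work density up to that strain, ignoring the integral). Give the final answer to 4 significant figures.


sigma_true = sigma_eng * (1 + epsilon_eng)
sigma_true = 274 * (1 + 0.317) = 360.858 MPa
epsilon_true = ln(1 + epsilon_eng)
epsilon_true = ln(1 + 0.317) = 0.275356
sigma_true * epsilon_true = 360.858 * 0.275356 = 99.36 MPa


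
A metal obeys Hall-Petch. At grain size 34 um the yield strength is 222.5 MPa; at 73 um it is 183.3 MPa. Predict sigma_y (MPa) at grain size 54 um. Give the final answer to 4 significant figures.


sigma_y = sigma0 + k / sqrt(d)
1/sqrt(d1) = 1/sqrt(3.4e-05) = 171.499;  1/sqrt(d2) = 117.041
k = (sigma1 - sigma2) / (1/sqrt(d1) - 1/sqrt(d2)) = (222.5 - 183.3) / (171.499 - 117.041) = 0.719828 MPa*m^0.5
sigma0 = sigma1 - k/sqrt(d1) = 222.5 - 0.719828*171.499 = 99.0505 MPa
sigma_y(d3) = 99.0505 + 0.719828 / sqrt(5.4e-05) = 197 MPa


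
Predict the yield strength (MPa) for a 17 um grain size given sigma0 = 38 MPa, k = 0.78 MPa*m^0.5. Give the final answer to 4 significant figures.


sigma_y = sigma0 + k / sqrt(d)
d = 17 um = 1.7e-05 m
sigma_y = 38 + 0.78 / sqrt(1.7e-05)
sigma_y = 227.2 MPa


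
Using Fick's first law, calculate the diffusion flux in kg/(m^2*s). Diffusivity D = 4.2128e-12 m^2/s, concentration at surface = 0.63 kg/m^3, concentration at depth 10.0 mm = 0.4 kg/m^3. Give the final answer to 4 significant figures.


J = -D * (dC/dx) = D * (C1 - C2) / dx
J = 4.2128e-12 * (0.63 - 0.4) / 0.01
J = 9.689e-11 kg/(m^2*s)


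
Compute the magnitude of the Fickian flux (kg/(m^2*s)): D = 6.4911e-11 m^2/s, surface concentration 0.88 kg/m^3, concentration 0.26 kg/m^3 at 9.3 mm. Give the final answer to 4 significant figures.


J = -D * (dC/dx) = D * (C1 - C2) / dx
J = 6.4911e-11 * (0.88 - 0.26) / 9.3e-03
J = 4.327e-09 kg/(m^2*s)


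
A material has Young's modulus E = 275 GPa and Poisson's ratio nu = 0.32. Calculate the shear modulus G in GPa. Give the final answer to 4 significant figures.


G = E / (2*(1+nu))
G = 275 / (2*(1+0.32))
G = 104.2 GPa


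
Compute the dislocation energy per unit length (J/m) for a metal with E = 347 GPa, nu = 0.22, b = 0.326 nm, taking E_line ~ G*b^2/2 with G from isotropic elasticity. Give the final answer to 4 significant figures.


Step 1: G = E / (2*(1+nu))
G = 347 / (2*(1+0.22)) = 142.213 GPa = 1.42213e+11 Pa
Step 2: E_line = G*b^2/2
b = 0.326 nm = 3.26e-10 m
E_line = 0.5 * 1.42213e+11 * (3.26e-10)^2 = 7.557e-09 J/m


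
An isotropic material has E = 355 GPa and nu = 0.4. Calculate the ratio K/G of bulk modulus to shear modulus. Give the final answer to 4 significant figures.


G = E / (2*(1+nu))
G = 355 / (2*(1+0.4)) = 126.786 GPa
K = E / (3*(1-2*nu))
K = 355 / (3*(1-2*0.4)) = 591.667 GPa
K/G = 591.667 / 126.786 = 4.667


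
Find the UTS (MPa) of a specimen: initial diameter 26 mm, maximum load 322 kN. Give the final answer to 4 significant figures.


A0 = pi*(d/2)^2 = pi*(26/2)^2 = 530.929 mm^2
UTS = F_max / A0 = 322*1000 / 530.929
UTS = 606.5 MPa


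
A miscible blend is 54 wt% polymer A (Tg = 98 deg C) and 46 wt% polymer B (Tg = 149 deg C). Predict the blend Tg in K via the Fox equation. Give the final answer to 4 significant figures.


1/Tg = w1/Tg1 + w2/Tg2 (in Kelvin)
Tg1 = 371.15 K, Tg2 = 422.15 K
1/Tg = 0.54/371.15 + 0.46/422.15
Tg = 393 K


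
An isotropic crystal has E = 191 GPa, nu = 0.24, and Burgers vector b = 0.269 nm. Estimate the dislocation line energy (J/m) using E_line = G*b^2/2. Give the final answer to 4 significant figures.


Step 1: G = E / (2*(1+nu))
G = 191 / (2*(1+0.24)) = 77.0161 GPa = 7.70161e+10 Pa
Step 2: E_line = G*b^2/2
b = 0.269 nm = 2.69e-10 m
E_line = 0.5 * 7.70161e+10 * (2.69e-10)^2 = 2.786e-09 J/m


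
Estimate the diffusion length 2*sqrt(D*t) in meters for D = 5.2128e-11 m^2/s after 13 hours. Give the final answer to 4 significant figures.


t = 13 hr = 46800 s
Diffusion length = 2*sqrt(D*t)
= 2*sqrt(5.2128e-11 * 46800)
= 3.124e-03 m


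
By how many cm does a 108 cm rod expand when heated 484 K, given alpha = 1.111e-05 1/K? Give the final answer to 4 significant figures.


dL = L0 * alpha * dT
dL = 108 * 1.111e-05 * 484
dL = 0.5807 cm


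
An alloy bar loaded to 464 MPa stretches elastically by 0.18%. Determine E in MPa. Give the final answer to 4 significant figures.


E = sigma / epsilon
epsilon = 0.18% = 1.8e-03
E = 464 / 1.8e-03
E = 257800 MPa


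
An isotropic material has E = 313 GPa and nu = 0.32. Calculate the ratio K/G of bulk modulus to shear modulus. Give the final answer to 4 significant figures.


G = E / (2*(1+nu))
G = 313 / (2*(1+0.32)) = 118.561 GPa
K = E / (3*(1-2*nu))
K = 313 / (3*(1-2*0.32)) = 289.815 GPa
K/G = 289.815 / 118.561 = 2.444


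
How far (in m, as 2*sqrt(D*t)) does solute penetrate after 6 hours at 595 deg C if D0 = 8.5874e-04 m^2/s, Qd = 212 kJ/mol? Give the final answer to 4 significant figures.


Step 1: D = D0 * exp(-Qd/(R*T))
T = 868.15 K
D = 8.5874e-04 * exp(-212e3 / (8.314 * 868.15)) = 1.50604e-16 m^2/s
Step 2: L = 2*sqrt(D*t)
t = 6 h = 21600 s
L = 2*sqrt(1.50604e-16 * 21600) = 3.607e-06 m


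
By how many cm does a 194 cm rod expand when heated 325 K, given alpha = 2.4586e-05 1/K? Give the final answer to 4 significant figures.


dL = L0 * alpha * dT
dL = 194 * 2.4586e-05 * 325
dL = 1.55 cm


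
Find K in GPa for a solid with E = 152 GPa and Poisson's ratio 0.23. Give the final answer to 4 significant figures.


K = E / (3*(1-2*nu))
K = 152 / (3*(1-2*0.23))
K = 93.83 GPa


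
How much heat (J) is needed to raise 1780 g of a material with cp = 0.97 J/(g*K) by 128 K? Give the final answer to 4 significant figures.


Q = m * cp * dT
Q = 1780 * 0.97 * 128
Q = 221000 J


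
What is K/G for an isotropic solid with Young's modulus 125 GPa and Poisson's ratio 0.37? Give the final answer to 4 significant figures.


G = E / (2*(1+nu))
G = 125 / (2*(1+0.37)) = 45.6204 GPa
K = E / (3*(1-2*nu))
K = 125 / (3*(1-2*0.37)) = 160.256 GPa
K/G = 160.256 / 45.6204 = 3.513


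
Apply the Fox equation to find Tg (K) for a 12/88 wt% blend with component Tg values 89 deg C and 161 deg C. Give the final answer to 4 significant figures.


1/Tg = w1/Tg1 + w2/Tg2 (in Kelvin)
Tg1 = 362.15 K, Tg2 = 434.15 K
1/Tg = 0.12/362.15 + 0.88/434.15
Tg = 424 K


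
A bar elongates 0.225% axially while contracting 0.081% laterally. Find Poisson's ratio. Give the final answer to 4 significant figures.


nu = -epsilon_lat / epsilon_axial
Lateral strain is contraction (negative), so using magnitudes:
nu = 0.081 / 0.225
nu = 0.36


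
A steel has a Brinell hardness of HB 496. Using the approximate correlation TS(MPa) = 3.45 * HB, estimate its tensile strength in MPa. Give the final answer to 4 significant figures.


TS (MPa) = 3.45 * HB
TS = 3.45 * 496
TS = 1711 MPa


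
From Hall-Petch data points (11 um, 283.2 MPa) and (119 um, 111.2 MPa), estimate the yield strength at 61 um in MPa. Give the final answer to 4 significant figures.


sigma_y = sigma0 + k / sqrt(d)
1/sqrt(d1) = 1/sqrt(1.1e-05) = 301.511;  1/sqrt(d2) = 91.6698
k = (sigma1 - sigma2) / (1/sqrt(d1) - 1/sqrt(d2)) = (283.2 - 111.2) / (301.511 - 91.6698) = 0.819666 MPa*m^0.5
sigma0 = sigma1 - k/sqrt(d1) = 283.2 - 0.819666*301.511 = 36.0613 MPa
sigma_y(d3) = 36.0613 + 0.819666 / sqrt(6.1e-05) = 141 MPa


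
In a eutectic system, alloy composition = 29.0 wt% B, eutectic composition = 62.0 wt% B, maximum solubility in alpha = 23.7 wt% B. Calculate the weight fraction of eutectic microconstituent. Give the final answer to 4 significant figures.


f_primary = (C_e - C0) / (C_e - C_alpha_max)
f_primary = (62.0 - 29.0) / (62.0 - 23.7)
f_primary = 0.861619
f_eutectic = 1 - 0.861619 = 0.1384


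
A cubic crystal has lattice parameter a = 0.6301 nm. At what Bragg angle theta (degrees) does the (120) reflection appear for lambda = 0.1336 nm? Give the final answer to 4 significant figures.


d = a / sqrt(h^2+k^2+l^2)
d = 0.6301 / sqrt(5) = 0.281789 nm
lambda = 2*d*sin(theta)  =>  sin(theta) = lambda / (2*d)
sin(theta) = 0.1336 / (2 * 0.281789) = 0.237057
theta = 13.71 deg


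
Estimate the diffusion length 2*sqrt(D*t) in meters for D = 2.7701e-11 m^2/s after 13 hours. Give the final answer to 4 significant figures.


t = 13 hr = 46800 s
Diffusion length = 2*sqrt(D*t)
= 2*sqrt(2.7701e-11 * 46800)
= 2.277e-03 m


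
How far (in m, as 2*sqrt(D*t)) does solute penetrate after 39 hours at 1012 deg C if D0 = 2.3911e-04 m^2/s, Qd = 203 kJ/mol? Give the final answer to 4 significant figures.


Step 1: D = D0 * exp(-Qd/(R*T))
T = 1285.15 K
D = 2.3911e-04 * exp(-203e3 / (8.314 * 1285.15)) = 1.34094e-12 m^2/s
Step 2: L = 2*sqrt(D*t)
t = 39 h = 140400 s
L = 2*sqrt(1.34094e-12 * 140400) = 8.678e-04 m


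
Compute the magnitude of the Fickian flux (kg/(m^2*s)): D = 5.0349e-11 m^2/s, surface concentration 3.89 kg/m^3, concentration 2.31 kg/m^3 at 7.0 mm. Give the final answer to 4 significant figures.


J = -D * (dC/dx) = D * (C1 - C2) / dx
J = 5.0349e-11 * (3.89 - 2.31) / 7e-03
J = 1.136e-08 kg/(m^2*s)


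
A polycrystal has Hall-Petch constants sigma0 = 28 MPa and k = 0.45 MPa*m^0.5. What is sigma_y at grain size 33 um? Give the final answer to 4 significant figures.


sigma_y = sigma0 + k / sqrt(d)
d = 33 um = 3.3e-05 m
sigma_y = 28 + 0.45 / sqrt(3.3e-05)
sigma_y = 106.3 MPa


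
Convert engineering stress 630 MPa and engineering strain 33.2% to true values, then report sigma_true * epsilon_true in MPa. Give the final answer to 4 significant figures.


sigma_true = sigma_eng * (1 + epsilon_eng)
sigma_true = 630 * (1 + 0.332) = 839.16 MPa
epsilon_true = ln(1 + epsilon_eng)
epsilon_true = ln(1 + 0.332) = 0.286682
sigma_true * epsilon_true = 839.16 * 0.286682 = 240.6 MPa


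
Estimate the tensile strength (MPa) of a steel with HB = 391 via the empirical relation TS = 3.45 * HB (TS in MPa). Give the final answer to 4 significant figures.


TS (MPa) = 3.45 * HB
TS = 3.45 * 391
TS = 1349 MPa


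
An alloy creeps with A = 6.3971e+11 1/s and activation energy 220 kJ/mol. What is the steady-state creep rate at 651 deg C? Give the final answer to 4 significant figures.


rate = A * exp(-Q / (R*T))
T = 651 + 273.15 = 924.15 K
rate = 6.3971e+11 * exp(-220e3 / (8.314 * 924.15))
rate = 0.2348 1/s


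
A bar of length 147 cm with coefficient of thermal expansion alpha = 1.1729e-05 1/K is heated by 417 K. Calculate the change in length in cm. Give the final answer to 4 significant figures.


dL = L0 * alpha * dT
dL = 147 * 1.1729e-05 * 417
dL = 0.719 cm


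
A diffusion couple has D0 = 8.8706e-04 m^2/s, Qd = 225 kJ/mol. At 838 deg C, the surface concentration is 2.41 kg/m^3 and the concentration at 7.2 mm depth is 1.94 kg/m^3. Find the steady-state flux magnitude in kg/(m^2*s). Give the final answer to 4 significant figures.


Step 1: D = D0 * exp(-Qd/(R*T))
T = 838 + 273.15 = 1111.15 K
D = 8.8706e-04 * exp(-225e3 / (8.314 * 1111.15)) = 2.34653e-14 m^2/s
Step 2: J = D * (C1 - C2) / dx
J = 2.34653e-14 * (2.41 - 1.94) / 7.2e-03
J = 1.532e-12 kg/(m^2*s)


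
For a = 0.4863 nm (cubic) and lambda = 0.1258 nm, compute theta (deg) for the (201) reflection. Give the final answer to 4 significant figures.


d = a / sqrt(h^2+k^2+l^2)
d = 0.4863 / sqrt(5) = 0.21748 nm
lambda = 2*d*sin(theta)  =>  sin(theta) = lambda / (2*d)
sin(theta) = 0.1258 / (2 * 0.21748) = 0.289222
theta = 16.81 deg


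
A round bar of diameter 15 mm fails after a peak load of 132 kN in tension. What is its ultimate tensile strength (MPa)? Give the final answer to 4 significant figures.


A0 = pi*(d/2)^2 = pi*(15/2)^2 = 176.715 mm^2
UTS = F_max / A0 = 132*1000 / 176.715
UTS = 747 MPa


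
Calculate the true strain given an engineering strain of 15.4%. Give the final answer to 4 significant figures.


epsilon_true = ln(1 + epsilon_eng)
epsilon_true = ln(1 + 0.154)
epsilon_true = 0.1432


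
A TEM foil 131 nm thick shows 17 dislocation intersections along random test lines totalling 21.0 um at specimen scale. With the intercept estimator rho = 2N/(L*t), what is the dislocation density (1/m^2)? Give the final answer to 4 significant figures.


rho = 2N / (L * t)
L = 21.0 um = 2.1e-05 m, t = 131 nm = 1.31e-07 m
rho = 2 * 17 / (2.1e-05 * 1.31e-07)
rho = 1.236e+13 1/m^2
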